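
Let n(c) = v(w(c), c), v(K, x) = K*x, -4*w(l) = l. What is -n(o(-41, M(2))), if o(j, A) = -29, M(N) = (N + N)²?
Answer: 841/4 ≈ 210.25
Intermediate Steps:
w(l) = -l/4
M(N) = 4*N² (M(N) = (2*N)² = 4*N²)
n(c) = -c²/4 (n(c) = (-c/4)*c = -c²/4)
-n(o(-41, M(2))) = -(-1)*(-29)²/4 = -(-1)*841/4 = -1*(-841/4) = 841/4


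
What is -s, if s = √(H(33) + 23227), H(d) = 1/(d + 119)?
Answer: -√134159190/76 ≈ -152.40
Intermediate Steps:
H(d) = 1/(119 + d)
s = √134159190/76 (s = √(1/(119 + 33) + 23227) = √(1/152 + 23227) = √(3530505/152) = √134159190/76 ≈ 152.40)
-s = -√134159190/76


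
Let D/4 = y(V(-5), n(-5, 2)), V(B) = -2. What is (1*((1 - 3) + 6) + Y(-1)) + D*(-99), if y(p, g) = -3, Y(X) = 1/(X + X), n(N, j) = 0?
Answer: 2383/2 ≈ 1191.5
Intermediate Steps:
Y(X) = 1/(2*X)
D = -12 (D = 4*(-3) = -12)
(1*((1 - 3) + 6) + Y(-1)) + D*(-99) = (1*((1 - 3) + 6) + (½)/(-1)) - 12*(-99) = (1*(-2 + 6) + (½)*(-1)) + 1188 = (1*4 - ½) + 1188 = (4 - ½) + 1188 = 7/2 + 1188 = 2383/2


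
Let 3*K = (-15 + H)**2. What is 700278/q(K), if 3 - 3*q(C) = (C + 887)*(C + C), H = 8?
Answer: -18907506/265553 ≈ -71.200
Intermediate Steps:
K = 49/3 (K = (-15 + 8)**2/3 = (1/3)*(-7)**2 = (1/3)*49 = 49/3 ≈ 16.333)
q(C) = 1 - 2*C*(887 + C)/3 (q(C) = 1 - (C + 887)*(C + C)/3 = 1 - (887 + C)*2*C/3 = 1 - 2*C*(887 + C)/3)
700278/q(K) = 700278/(1 - 1774/3*49/3 - 2*(49/3)**2/3) = 700278/(1 - 86926/9 - 2/3*2401/9) = 700278/(1 - 86926/9 - 4802/27) = 700278/(-265553/27) = 700278*(-27/265553) = -18907506/265553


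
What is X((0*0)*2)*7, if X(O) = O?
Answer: 0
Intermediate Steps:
X((0*0)*2)*7 = ((0*0)*2)*7 = (0*2)*7 = 0*7 = 0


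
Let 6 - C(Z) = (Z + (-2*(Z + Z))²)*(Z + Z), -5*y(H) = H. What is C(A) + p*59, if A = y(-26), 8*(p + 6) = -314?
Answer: -3608643/500 ≈ -7217.3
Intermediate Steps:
p = -181/4 (p = -6 + (⅛)*(-314) = -6 - 157/4 = -181/4 ≈ -45.250)
y(H) = -H/5
A = 26/5 (A = -⅕*(-26) = 26/5 ≈ 5.2000)
C(Z) = 6 - 2*Z*(Z + 16*Z²) (C(Z) = 6 - (Z + (-2*(Z + Z))²)*(Z + Z) = 6 - (Z + (-4*Z)²)*2*Z = 6 - (Z + 16*Z²)*2*Z = 6 - 2*Z*(Z + 16*Z²))
C(A) + p*59 = (6 - 32*(26/5)³ - 2*(26/5)²) - 181/4*59 = (6 - 32*17576/125 - 2*676/25) - 10679/4 = (6 - 562432/125 - 1352/25) - 10679/4 = -568442/125 - 10679/4 = -3608643/500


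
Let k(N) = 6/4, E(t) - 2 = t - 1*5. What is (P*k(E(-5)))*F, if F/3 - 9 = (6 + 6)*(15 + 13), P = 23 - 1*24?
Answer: -3105/2 ≈ -1552.5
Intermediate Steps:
E(t) = -3 + t (E(t) = 2 + (t - 1*5) = 2 + (t - 5) = 2 + (-5 + t) = -3 + t)
P = -1 (P = 23 - 24 = -1)
k(N) = 3/2 (k(N) = 6*(¼) = 3/2)
F = 1035 (F = 27 + 3*((6 + 6)*(15 + 13)) = 27 + 3*(12*28) = 27 + 3*336 = 27 + 1008 = 1035)
(P*k(E(-5)))*F = -1*3/2*1035 = -3/2*1035 = -3105/2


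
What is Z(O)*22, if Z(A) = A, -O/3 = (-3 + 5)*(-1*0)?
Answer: 0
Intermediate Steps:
O = 0 (O = -3*(-3 + 5)*(-1*0) = -6*0 = -3*0 = 0)
Z(O)*22 = 0*22 = 0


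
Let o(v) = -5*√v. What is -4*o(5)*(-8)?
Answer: -160*√5 ≈ -357.77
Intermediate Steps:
-4*o(5)*(-8) = -(-20)*√5*(-8) = (20*√5)*(-8) = -160*√5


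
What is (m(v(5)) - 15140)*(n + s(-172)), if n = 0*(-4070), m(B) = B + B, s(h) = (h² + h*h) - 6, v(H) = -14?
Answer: -897369216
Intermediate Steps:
s(h) = -6 + 2*h² (s(h) = (h² + h²) - 6 = 2*h² - 6 = -6 + 2*h²)
m(B) = 2*B
n = 0
(m(v(5)) - 15140)*(n + s(-172)) = (2*(-14) - 15140)*(0 + (-6 + 2*(-172)²)) = (-28 - 15140)*(0 + (-6 + 2*29584)) = -15168*(0 + (-6 + 59168)) = -15168*(0 + 59162) = -15168*59162 = -897369216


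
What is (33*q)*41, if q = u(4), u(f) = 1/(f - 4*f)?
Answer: -451/4 ≈ -112.75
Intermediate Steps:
u(f) = -1/(3*f) (u(f) = 1/(-3*f) = -1/(3*f))
q = -1/12 (q = -⅓/4 = -⅓*¼ = -1/12 ≈ -0.083333)
(33*q)*41 = (33*(-1/12))*41 = -11/4*41 = -451/4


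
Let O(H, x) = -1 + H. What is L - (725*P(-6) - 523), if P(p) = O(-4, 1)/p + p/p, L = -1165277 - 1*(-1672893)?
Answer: 3040859/6 ≈ 5.0681e+5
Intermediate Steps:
L = 507616 (L = -1165277 + 1672893 = 507616)
P(p) = 1 - 5/p (P(p) = (-1 - 4)/p + p/p = -5/p + 1 = 1 - 5/p)
L - (725*P(-6) - 523) = 507616 - (725*((-5 - 6)/(-6)) - 523) = 507616 - (725*(-⅙*(-11)) - 523) = 507616 - (725*(11/6) - 523) = 507616 - (7975/6 - 523) = 507616 - 1*4837/6 = 507616 - 4837/6 = 3040859/6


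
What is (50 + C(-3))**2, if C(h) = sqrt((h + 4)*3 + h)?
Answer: 2500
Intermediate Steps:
C(h) = sqrt(12 + 4*h) (C(h) = sqrt((4 + h)*3 + h) = sqrt((12 + 3*h) + h) = sqrt(12 + 4*h))
(50 + C(-3))**2 = (50 + 2*sqrt(3 - 3))**2 = (50 + 2*sqrt(0))**2 = (50 + 2*0)**2 = (50 + 0)**2 = 50**2 = 2500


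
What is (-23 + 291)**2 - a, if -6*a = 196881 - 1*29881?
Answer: 298972/3 ≈ 99657.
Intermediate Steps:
a = -83500/3 (a = -(196881 - 1*29881)/6 = -(196881 - 29881)/6 = -1/6*167000 = -83500/3 ≈ -27833.)
(-23 + 291)**2 - a = (-23 + 291)**2 - 1*(-83500/3) = 268**2 + 83500/3 = 71824 + 83500/3 = 298972/3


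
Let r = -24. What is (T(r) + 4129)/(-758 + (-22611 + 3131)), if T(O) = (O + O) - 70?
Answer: -1337/6746 ≈ -0.19819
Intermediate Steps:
T(O) = -70 + 2*O (T(O) = 2*O - 70 = -70 + 2*O)
(T(r) + 4129)/(-758 + (-22611 + 3131)) = ((-70 + 2*(-24)) + 4129)/(-758 + (-22611 + 3131)) = ((-70 - 48) + 4129)/(-758 - 19480) = (-118 + 4129)/(-20238) = 4011*(-1/20238) = -1337/6746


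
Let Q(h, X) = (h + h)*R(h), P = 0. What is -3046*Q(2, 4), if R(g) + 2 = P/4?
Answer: 24368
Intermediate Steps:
R(g) = -2 (R(g) = -2 + 0/4 = -2 + 0*(¼) = -2 + 0 = -2)
Q(h, X) = -4*h (Q(h, X) = (h + h)*(-2) = (2*h)*(-2) = -4*h)
-3046*Q(2, 4) = -(-12184)*2 = -3046*(-8) = 24368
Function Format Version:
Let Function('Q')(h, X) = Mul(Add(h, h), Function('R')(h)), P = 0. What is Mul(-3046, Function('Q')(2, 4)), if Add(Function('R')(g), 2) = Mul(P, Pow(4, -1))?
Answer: 24368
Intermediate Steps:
Function('R')(g) = -2 (Function('R')(g) = Add(-2, Mul(0, Pow(4, -1))) = Add(-2, Mul(0, Rational(1, 4))) = Add(-2, 0) = -2)
Function('Q')(h, X) = Mul(-4, h) (Function('Q')(h, X) = Mul(Add(h, h), -2) = Mul(Mul(2, h), -2) = Mul(-4, h))
Mul(-3046, Function('Q')(2, 4)) = Mul(-3046, Mul(-4, 2)) = Mul(-3046, -8) = 24368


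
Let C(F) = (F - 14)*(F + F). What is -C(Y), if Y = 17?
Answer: -102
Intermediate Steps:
C(F) = 2*F*(-14 + F) (C(F) = (-14 + F)*(2*F) = 2*F*(-14 + F))
-C(Y) = -2*17*(-14 + 17) = -2*17*3 = -1*102 = -102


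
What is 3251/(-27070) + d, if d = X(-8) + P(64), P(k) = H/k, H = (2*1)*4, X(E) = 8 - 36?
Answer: -3031309/108280 ≈ -27.995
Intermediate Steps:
X(E) = -28
H = 8 (H = 2*4 = 8)
P(k) = 8/k
d = -223/8 (d = -28 + 8/64 = -28 + 8*(1/64) = -28 + ⅛ = -223/8 ≈ -27.875)
3251/(-27070) + d = 3251/(-27070) - 223/8 = 3251*(-1/27070) - 223/8 = -3251/27070 - 223/8 = -3031309/108280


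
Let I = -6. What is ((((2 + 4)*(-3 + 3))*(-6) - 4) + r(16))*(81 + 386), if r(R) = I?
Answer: -4670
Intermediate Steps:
r(R) = -6
((((2 + 4)*(-3 + 3))*(-6) - 4) + r(16))*(81 + 386) = ((((2 + 4)*(-3 + 3))*(-6) - 4) - 6)*(81 + 386) = (((6*0)*(-6) - 4) - 6)*467 = ((0*(-6) - 4) - 6)*467 = ((0 - 4) - 6)*467 = (-4 - 6)*467 = -10*467 = -4670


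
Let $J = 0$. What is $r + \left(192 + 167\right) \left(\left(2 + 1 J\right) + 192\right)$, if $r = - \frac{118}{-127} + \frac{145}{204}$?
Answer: $\frac{1804431055}{25908} \approx 69648.0$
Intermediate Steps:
$r = \frac{42487}{25908}$ ($r = \left(-118\right) \left(- \frac{1}{127}\right) + 145 \cdot \frac{1}{204} = \frac{118}{127} + \frac{145}{204} = \frac{42487}{25908} \approx 1.6399$)
$r + \left(192 + 167\right) \left(\left(2 + 1 J\right) + 192\right) = \frac{42487}{25908} + \left(192 + 167\right) \left(\left(2 + 1 \cdot 0\right) + 192\right) = \frac{42487}{25908} + 359 \left(\left(2 + 0\right) + 192\right) = \frac{42487}{25908} + 359 \left(2 + 192\right) = \frac{42487}{25908} + 359 \cdot 194 = \frac{42487}{25908} + 69646 = \frac{1804431055}{25908}$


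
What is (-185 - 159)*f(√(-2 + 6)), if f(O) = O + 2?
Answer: -1376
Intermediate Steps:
f(O) = 2 + O
(-185 - 159)*f(√(-2 + 6)) = (-185 - 159)*(2 + √(-2 + 6)) = -344*(2 + √4) = -344*(2 + 2) = -344*4 = -1376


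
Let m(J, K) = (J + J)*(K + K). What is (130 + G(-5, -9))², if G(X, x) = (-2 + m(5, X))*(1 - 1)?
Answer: 16900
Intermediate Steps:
m(J, K) = 4*J*K (m(J, K) = (2*J)*(2*K) = 4*J*K)
G(X, x) = 0 (G(X, x) = (-2 + 4*5*X)*(1 - 1) = (-2 + 20*X)*0 = 0)
(130 + G(-5, -9))² = (130 + 0)² = 130² = 16900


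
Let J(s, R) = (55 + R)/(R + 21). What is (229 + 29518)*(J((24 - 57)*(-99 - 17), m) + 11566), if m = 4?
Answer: 8603100123/25 ≈ 3.4412e+8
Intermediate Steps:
J(s, R) = (55 + R)/(21 + R)
(229 + 29518)*(J((24 - 57)*(-99 - 17), m) + 11566) = (229 + 29518)*((55 + 4)/(21 + 4) + 11566) = 29747*(59/25 + 11566) = 29747*(289209/25) = 8603100123/25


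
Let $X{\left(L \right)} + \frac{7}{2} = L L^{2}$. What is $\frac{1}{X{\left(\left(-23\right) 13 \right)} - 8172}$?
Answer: $- \frac{2}{53478149} \approx -3.7398 \cdot 10^{-8}$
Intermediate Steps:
$X{\left(L \right)} = - \frac{7}{2} + L^{3}$ ($X{\left(L \right)} = - \frac{7}{2} + L L^{2} = - \frac{7}{2} + L^{3}$)
$\frac{1}{X{\left(\left(-23\right) 13 \right)} - 8172} = \frac{1}{\left(- \frac{7}{2} + \left(\left(-23\right) 13\right)^{3}\right) - 8172} = \frac{1}{\left(- \frac{7}{2} + \left(-299\right)^{3}\right) - 8172} = \frac{1}{\left(- \frac{7}{2} - 26730899\right) - 8172} = \frac{1}{- \frac{53461805}{2} - 8172} = \frac{1}{- \frac{53478149}{2}} = - \frac{2}{53478149}$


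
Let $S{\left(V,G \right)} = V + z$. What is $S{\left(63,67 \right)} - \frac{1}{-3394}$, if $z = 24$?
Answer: $\frac{295279}{3394} \approx 87.0$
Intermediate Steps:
$S{\left(V,G \right)} = 24 + V$ ($S{\left(V,G \right)} = V + 24 = 24 + V$)
$S{\left(63,67 \right)} - \frac{1}{-3394} = \left(24 + 63\right) - \frac{1}{-3394} = 87 - - \frac{1}{3394} = 87 + \frac{1}{3394} = \frac{295279}{3394}$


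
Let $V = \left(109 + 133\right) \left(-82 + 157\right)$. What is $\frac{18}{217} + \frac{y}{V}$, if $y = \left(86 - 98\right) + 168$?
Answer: $\frac{60092}{656425} \approx 0.091544$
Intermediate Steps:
$y = 156$ ($y = -12 + 168 = 156$)
$V = 18150$ ($V = 242 \cdot 75 = 18150$)
$\frac{18}{217} + \frac{y}{V} = \frac{18}{217} + \frac{156}{18150} = 18 \cdot \frac{1}{217} + 156 \cdot \frac{1}{18150} = \frac{18}{217} + \frac{26}{3025} = \frac{60092}{656425}$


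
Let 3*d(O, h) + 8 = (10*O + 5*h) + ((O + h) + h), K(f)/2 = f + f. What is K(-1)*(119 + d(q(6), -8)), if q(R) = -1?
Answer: -376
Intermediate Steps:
K(f) = 4*f (K(f) = 2*(f + f) = 2*(2*f) = 4*f)
d(O, h) = -8/3 + 7*h/3 + 11*O/3 (d(O, h) = -8/3 + ((10*O + 5*h) + ((O + h) + h))/3 = -8/3 + ((5*h + 10*O) + (O + 2*h))/3 = -8/3 + (7*h + 11*O)/3 = -8/3 + (7*h/3 + 11*O/3) = -8/3 + 7*h/3 + 11*O/3)
K(-1)*(119 + d(q(6), -8)) = (4*(-1))*(119 + (-8/3 + (7/3)*(-8) + (11/3)*(-1))) = -4*(119 + (-8/3 - 56/3 - 11/3)) = -4*(119 - 25) = -4*94 = -376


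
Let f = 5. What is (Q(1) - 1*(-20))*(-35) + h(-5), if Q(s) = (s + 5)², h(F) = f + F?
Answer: -1960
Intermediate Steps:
h(F) = 5 + F
Q(s) = (5 + s)²
(Q(1) - 1*(-20))*(-35) + h(-5) = ((5 + 1)² - 1*(-20))*(-35) + (5 - 5) = (6² + 20)*(-35) + 0 = (36 + 20)*(-35) + 0 = 56*(-35) + 0 = -1960 + 0 = -1960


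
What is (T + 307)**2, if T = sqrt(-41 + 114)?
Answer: (307 + sqrt(73))**2 ≈ 99568.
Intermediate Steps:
T = sqrt(73) ≈ 8.5440
(T + 307)**2 = (sqrt(73) + 307)**2 = (307 + sqrt(73))**2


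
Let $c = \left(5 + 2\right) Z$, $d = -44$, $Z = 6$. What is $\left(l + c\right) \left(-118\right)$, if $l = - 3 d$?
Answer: $-20532$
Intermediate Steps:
$c = 42$ ($c = \left(5 + 2\right) 6 = 7 \cdot 6 = 42$)
$l = 132$ ($l = \left(-3\right) \left(-44\right) = 132$)
$\left(l + c\right) \left(-118\right) = \left(132 + 42\right) \left(-118\right) = 174 \left(-118\right) = -20532$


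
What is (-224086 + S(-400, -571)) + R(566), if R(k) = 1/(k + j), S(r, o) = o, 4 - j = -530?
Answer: -247122699/1100 ≈ -2.2466e+5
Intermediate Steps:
j = 534 (j = 4 - 1*(-530) = 4 + 530 = 534)
R(k) = 1/(534 + k) (R(k) = 1/(k + 534) = 1/(534 + k))
(-224086 + S(-400, -571)) + R(566) = (-224086 - 571) + 1/(534 + 566) = -224657 + 1/1100 = -247122699/1100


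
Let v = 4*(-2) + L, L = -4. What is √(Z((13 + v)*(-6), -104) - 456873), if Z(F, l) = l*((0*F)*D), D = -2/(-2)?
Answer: I*√456873 ≈ 675.92*I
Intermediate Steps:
D = 1 (D = -2*(-½) = 1)
v = -12 (v = 4*(-2) - 4 = -8 - 4 = -12)
Z(F, l) = 0 (Z(F, l) = l*((0*F)*1) = l*(0*1) = l*0 = 0)
√(Z((13 + v)*(-6), -104) - 456873) = √(0 - 456873) = √(-456873) = I*√456873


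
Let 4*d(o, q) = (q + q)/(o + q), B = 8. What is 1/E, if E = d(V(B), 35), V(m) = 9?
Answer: 88/35 ≈ 2.5143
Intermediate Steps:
d(o, q) = q/(2*(o + q)) (d(o, q) = ((q + q)/(o + q))/4 = ((2*q)/(o + q))/4 = (2*q/(o + q))/4 = q/(2*(o + q)))
E = 35/88 (E = (½)*35/(9 + 35) = (½)*35/44 = (½)*35*(1/44) = 35/88 ≈ 0.39773)
1/E = 1/(35/88) = 88/35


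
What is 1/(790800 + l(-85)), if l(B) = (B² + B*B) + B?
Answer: 1/805165 ≈ 1.2420e-6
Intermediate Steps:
l(B) = B + 2*B² (l(B) = (B² + B²) + B = 2*B² + B = B + 2*B²)
1/(790800 + l(-85)) = 1/(790800 - 85*(1 + 2*(-85))) = 1/(790800 - 85*(1 - 170)) = 1/(790800 - 85*(-169)) = 1/(790800 + 14365) = 1/805165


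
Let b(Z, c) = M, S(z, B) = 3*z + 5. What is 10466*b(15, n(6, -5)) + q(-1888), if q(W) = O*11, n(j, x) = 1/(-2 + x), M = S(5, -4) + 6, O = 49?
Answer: 272655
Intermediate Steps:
S(z, B) = 5 + 3*z
M = 26 (M = (5 + 3*5) + 6 = (5 + 15) + 6 = 20 + 6 = 26)
b(Z, c) = 26
q(W) = 539 (q(W) = 49*11 = 539)
10466*b(15, n(6, -5)) + q(-1888) = 10466*26 + 539 = 272116 + 539 = 272655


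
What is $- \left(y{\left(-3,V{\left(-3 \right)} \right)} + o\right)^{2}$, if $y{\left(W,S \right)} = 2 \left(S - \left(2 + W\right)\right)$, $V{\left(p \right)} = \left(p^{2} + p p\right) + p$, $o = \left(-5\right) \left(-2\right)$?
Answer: $-1764$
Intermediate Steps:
$o = 10$
$V{\left(p \right)} = p + 2 p^{2}$ ($V{\left(p \right)} = \left(p^{2} + p^{2}\right) + p = 2 p^{2} + p = p + 2 p^{2}$)
$y{\left(W,S \right)} = -4 - 2 W + 2 S$ ($y{\left(W,S \right)} = 2 \left(-2 + S - W\right) = -4 - 2 W + 2 S$)
$- \left(y{\left(-3,V{\left(-3 \right)} \right)} + o\right)^{2} = - \left(\left(-4 - -6 + 2 \left(- 3 \left(1 + 2 \left(-3\right)\right)\right)\right) + 10\right)^{2} = - \left(\left(-4 + 6 + 2 \left(- 3 \left(1 - 6\right)\right)\right) + 10\right)^{2} = - \left(\left(-4 + 6 + 2 \left(\left(-3\right) \left(-5\right)\right)\right) + 10\right)^{2} = - \left(\left(-4 + 6 + 2 \cdot 15\right) + 10\right)^{2} = - \left(\left(-4 + 6 + 30\right) + 10\right)^{2} = - \left(32 + 10\right)^{2} = - 42^{2} = \left(-1\right) 1764 = -1764$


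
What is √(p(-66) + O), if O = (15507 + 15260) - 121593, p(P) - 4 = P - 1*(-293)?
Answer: I*√90595 ≈ 300.99*I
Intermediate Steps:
p(P) = 297 + P (p(P) = 4 + (P - 1*(-293)) = 4 + (P + 293) = 4 + (293 + P) = 297 + P)
O = -90826 (O = 30767 - 121593 = -90826)
√(p(-66) + O) = √((297 - 66) - 90826) = √(231 - 90826) = √(-90595) = I*√90595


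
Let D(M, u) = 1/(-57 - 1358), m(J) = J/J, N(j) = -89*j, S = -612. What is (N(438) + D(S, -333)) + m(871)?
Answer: -55158116/1415 ≈ -38981.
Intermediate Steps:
m(J) = 1
D(M, u) = -1/1415 (D(M, u) = 1/(-1415) = -1/1415)
(N(438) + D(S, -333)) + m(871) = (-89*438 - 1/1415) + 1 = (-38982 - 1/1415) + 1 = -55159531/1415 + 1 = -55158116/1415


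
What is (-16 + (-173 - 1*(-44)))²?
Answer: 21025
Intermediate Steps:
(-16 + (-173 - 1*(-44)))² = (-16 + (-173 + 44))² = (-16 - 129)² = (-145)² = 21025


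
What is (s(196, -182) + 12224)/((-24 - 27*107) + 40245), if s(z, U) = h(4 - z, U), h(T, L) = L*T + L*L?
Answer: 6691/3111 ≈ 2.1508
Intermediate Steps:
h(T, L) = L² + L*T (h(T, L) = L*T + L² = L² + L*T)
s(z, U) = U*(4 + U - z) (s(z, U) = U*(U + (4 - z)) = U*(4 + U - z))
(s(196, -182) + 12224)/((-24 - 27*107) + 40245) = (-182*(4 - 182 - 1*196) + 12224)/((-24 - 27*107) + 40245) = (-182*(4 - 182 - 196) + 12224)/((-24 - 2889) + 40245) = (-182*(-374) + 12224)/(-2913 + 40245) = (68068 + 12224)/37332 = 80292*(1/37332) = 6691/3111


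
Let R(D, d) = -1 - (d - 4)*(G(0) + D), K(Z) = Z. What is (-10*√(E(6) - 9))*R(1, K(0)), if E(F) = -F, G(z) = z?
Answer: -30*I*√15 ≈ -116.19*I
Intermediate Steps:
R(D, d) = -1 - D*(-4 + d) (R(D, d) = -1 - (d - 4)*(0 + D) = -1 - (-4 + d)*D = -1 - D*(-4 + d))
(-10*√(E(6) - 9))*R(1, K(0)) = (-10*√(-1*6 - 9))*(-1 + 4*1 - 1*1*0) = (-10*√(-6 - 9))*(-1 + 4 + 0) = -10*I*√15*3 = -30*I*√15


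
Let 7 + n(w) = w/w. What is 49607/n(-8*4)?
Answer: -49607/6 ≈ -8267.8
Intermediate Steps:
n(w) = -6 (n(w) = -7 + w/w = -7 + 1 = -6)
49607/n(-8*4) = 49607/(-6) = 49607*(-⅙) = -49607/6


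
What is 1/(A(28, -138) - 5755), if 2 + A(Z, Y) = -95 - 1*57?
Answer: -1/5909 ≈ -0.00016923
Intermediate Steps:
A(Z, Y) = -154 (A(Z, Y) = -2 + (-95 - 1*57) = -2 + (-95 - 57) = -2 - 152 = -154)
1/(A(28, -138) - 5755) = 1/(-154 - 5755) = 1/(-5909) = -1/5909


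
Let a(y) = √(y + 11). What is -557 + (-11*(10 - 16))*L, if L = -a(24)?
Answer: -557 - 66*√35 ≈ -947.46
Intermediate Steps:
a(y) = √(11 + y)
L = -√35 (L = -√(11 + 24) = -√35 ≈ -5.9161)
-557 + (-11*(10 - 16))*L = -557 + (-11*(10 - 16))*(-√35) = -557 + (-11*(-6))*(-√35) = -557 + 66*(-√35) = -557 - 66*√35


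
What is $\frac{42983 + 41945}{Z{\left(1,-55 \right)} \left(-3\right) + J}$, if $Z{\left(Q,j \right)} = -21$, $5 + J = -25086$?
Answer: $- \frac{21232}{6257} \approx -3.3933$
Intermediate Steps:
$J = -25091$ ($J = -5 - 25086 = -25091$)
$\frac{42983 + 41945}{Z{\left(1,-55 \right)} \left(-3\right) + J} = \frac{42983 + 41945}{\left(-21\right) \left(-3\right) - 25091} = \frac{84928}{63 - 25091} = \frac{84928}{-25028} = 84928 \left(- \frac{1}{25028}\right) = - \frac{21232}{6257}$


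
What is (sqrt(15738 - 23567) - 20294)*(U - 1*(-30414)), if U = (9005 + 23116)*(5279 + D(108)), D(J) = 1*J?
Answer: -3512206294854 + 173066241*I*sqrt(7829) ≈ -3.5122e+12 + 1.5313e+10*I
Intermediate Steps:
D(J) = J
U = 173035827 (U = (9005 + 23116)*(5279 + 108) = 32121*5387 = 173035827)
(sqrt(15738 - 23567) - 20294)*(U - 1*(-30414)) = (sqrt(15738 - 23567) - 20294)*(173035827 - 1*(-30414)) = (sqrt(-7829) - 20294)*(173035827 + 30414) = (I*sqrt(7829) - 20294)*173066241 = (-20294 + I*sqrt(7829))*173066241 = -3512206294854 + 173066241*I*sqrt(7829)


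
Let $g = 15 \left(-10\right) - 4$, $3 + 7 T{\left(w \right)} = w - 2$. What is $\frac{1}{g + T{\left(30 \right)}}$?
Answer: $- \frac{7}{1053} \approx -0.0066477$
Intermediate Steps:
$T{\left(w \right)} = - \frac{5}{7} + \frac{w}{7}$ ($T{\left(w \right)} = - \frac{3}{7} + \frac{w - 2}{7} = - \frac{3}{7} + \frac{-2 + w}{7} = - \frac{3}{7} + \left(- \frac{2}{7} + \frac{w}{7}\right) = - \frac{5}{7} + \frac{w}{7}$)
$g = -154$ ($g = -150 - 4 = -154$)
$\frac{1}{g + T{\left(30 \right)}} = \frac{1}{-154 + \left(- \frac{5}{7} + \frac{1}{7} \cdot 30\right)} = \frac{1}{-154 + \left(- \frac{5}{7} + \frac{30}{7}\right)} = \frac{1}{-154 + \frac{25}{7}} = \frac{1}{- \frac{1053}{7}} = - \frac{7}{1053}$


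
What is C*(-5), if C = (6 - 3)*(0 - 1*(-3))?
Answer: -45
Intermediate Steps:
C = 9 (C = 3*(0 + 3) = 3*3 = 9)
C*(-5) = 9*(-5) = -45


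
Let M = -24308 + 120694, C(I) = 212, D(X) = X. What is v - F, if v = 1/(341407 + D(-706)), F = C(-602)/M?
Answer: -36066113/16419403293 ≈ -0.0021966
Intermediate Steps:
M = 96386
F = 106/48193 (F = 212/96386 = 212*(1/96386) = 106/48193 ≈ 0.0021995)
v = 1/340701 (v = 1/(341407 - 706) = 1/340701 ≈ 2.9351e-6)
v - F = 1/340701 - 1*106/48193 = 1/340701 - 106/48193 = -36066113/16419403293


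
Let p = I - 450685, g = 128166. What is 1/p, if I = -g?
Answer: -1/578851 ≈ -1.7276e-6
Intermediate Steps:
I = -128166 (I = -1*128166 = -128166)
p = -578851 (p = -128166 - 450685 = -578851)
1/p = 1/(-578851) = -1/578851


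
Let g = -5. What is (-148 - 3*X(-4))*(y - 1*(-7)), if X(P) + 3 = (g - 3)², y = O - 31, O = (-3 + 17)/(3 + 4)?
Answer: 7282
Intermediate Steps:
O = 2 (O = 14/7 = 14*(⅐) = 2)
y = -29 (y = 2 - 31 = -29)
X(P) = 61 (X(P) = -3 + (-5 - 3)² = -3 + (-8)² = -3 + 64 = 61)
(-148 - 3*X(-4))*(y - 1*(-7)) = (-148 - 3*61)*(-29 - 1*(-7)) = (-148 - 183)*(-29 + 7) = -331*(-22) = 7282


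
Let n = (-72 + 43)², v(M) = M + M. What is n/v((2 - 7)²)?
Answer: 841/50 ≈ 16.820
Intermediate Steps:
v(M) = 2*M
n = 841 (n = (-29)² = 841)
n/v((2 - 7)²) = 841/((2*(2 - 7)²)) = 841/((2*(-5)²)) = 841/((2*25)) = 841/50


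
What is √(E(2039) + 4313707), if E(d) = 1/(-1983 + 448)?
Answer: 2*√2541016068635/1535 ≈ 2076.9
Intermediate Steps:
E(d) = -1/1535 (E(d) = 1/(-1535) = -1/1535)
√(E(2039) + 4313707) = √(-1/1535 + 4313707) = √(6621540244/1535) = 2*√2541016068635/1535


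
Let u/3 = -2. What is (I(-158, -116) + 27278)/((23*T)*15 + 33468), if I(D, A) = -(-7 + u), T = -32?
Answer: 9097/7476 ≈ 1.2168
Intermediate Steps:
u = -6 (u = 3*(-2) = -6)
I(D, A) = 13 (I(D, A) = -(-7 - 6) = -1*(-13) = 13)
(I(-158, -116) + 27278)/((23*T)*15 + 33468) = (13 + 27278)/((23*(-32))*15 + 33468) = 27291/(-736*15 + 33468) = 27291/(-11040 + 33468) = 27291/22428 = 27291*(1/22428) = 9097/7476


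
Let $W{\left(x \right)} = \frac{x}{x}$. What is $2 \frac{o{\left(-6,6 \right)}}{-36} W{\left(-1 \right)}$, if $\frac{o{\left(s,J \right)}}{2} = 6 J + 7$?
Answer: $- \frac{43}{9} \approx -4.7778$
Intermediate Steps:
$o{\left(s,J \right)} = 14 + 12 J$ ($o{\left(s,J \right)} = 2 \left(6 J + 7\right) = 2 \left(7 + 6 J\right) = 14 + 12 J$)
$W{\left(x \right)} = 1$
$2 \frac{o{\left(-6,6 \right)}}{-36} W{\left(-1 \right)} = 2 \frac{14 + 12 \cdot 6}{-36} \cdot 1 = 2 \left(14 + 72\right) \left(- \frac{1}{36}\right) 1 = 2 \cdot 86 \left(- \frac{1}{36}\right) 1 = 2 \left(- \frac{43}{18}\right) 1 = \left(- \frac{43}{9}\right) 1 = - \frac{43}{9}$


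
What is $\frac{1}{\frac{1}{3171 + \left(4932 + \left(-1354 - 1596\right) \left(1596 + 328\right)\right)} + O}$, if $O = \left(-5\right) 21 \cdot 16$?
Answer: $- \frac{5667697}{9521730961} \approx -0.00059524$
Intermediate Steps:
$O = -1680$ ($O = \left(-105\right) 16 = -1680$)
$\frac{1}{\frac{1}{3171 + \left(4932 + \left(-1354 - 1596\right) \left(1596 + 328\right)\right)} + O} = \frac{1}{\frac{1}{3171 + \left(4932 + \left(-1354 - 1596\right) \left(1596 + 328\right)\right)} - 1680} = \frac{1}{\frac{1}{3171 + \left(4932 - 5675800\right)} - 1680} = \frac{1}{\frac{1}{3171 - 5670868} - 1680} = \frac{1}{\frac{1}{-5667697} - 1680} = \frac{1}{- \frac{1}{5667697} - 1680} = \frac{1}{- \frac{9521730961}{5667697}} = - \frac{5667697}{9521730961}$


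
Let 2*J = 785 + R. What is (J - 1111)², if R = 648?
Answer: 622521/4 ≈ 1.5563e+5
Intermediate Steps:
J = 1433/2 (J = (785 + 648)/2 = (½)*1433 = 1433/2 ≈ 716.50)
(J - 1111)² = (1433/2 - 1111)² = (-789/2)² = 622521/4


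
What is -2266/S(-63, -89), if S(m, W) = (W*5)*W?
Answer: -2266/39605 ≈ -0.057215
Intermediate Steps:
S(m, W) = 5*W² (S(m, W) = (5*W)*W = 5*W²)
-2266/S(-63, -89) = -2266/(5*(-89)²) = -2266/(5*7921) = -2266/39605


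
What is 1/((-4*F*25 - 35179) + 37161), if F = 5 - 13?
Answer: 1/2782 ≈ 0.00035945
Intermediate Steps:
F = -8
1/((-4*F*25 - 35179) + 37161) = 1/((-4*(-8)*25 - 35179) + 37161) = 1/((32*25 - 35179) + 37161) = 1/((800 - 35179) + 37161) = 1/(-34379 + 37161) = 1/2782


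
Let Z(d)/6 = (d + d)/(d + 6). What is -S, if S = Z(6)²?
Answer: -36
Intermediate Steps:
Z(d) = 12*d/(6 + d) (Z(d) = 6*((d + d)/(d + 6)) = 6*((2*d)/(6 + d)) = 6*(2*d/(6 + d)) = 12*d/(6 + d))
S = 36 (S = (12*6/(6 + 6))² = (12*6/12)² = (12*6*(1/12))² = 6² = 36)
-S = -1*36 = -36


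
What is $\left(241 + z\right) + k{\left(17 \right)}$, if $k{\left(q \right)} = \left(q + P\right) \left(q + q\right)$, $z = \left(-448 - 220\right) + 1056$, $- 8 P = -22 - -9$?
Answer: $\frac{5049}{4} \approx 1262.3$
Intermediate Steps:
$P = \frac{13}{8}$ ($P = - \frac{-22 - -9}{8} = - \frac{-22 + 9}{8} = \left(- \frac{1}{8}\right) \left(-13\right) = \frac{13}{8} \approx 1.625$)
$z = 388$ ($z = -668 + 1056 = 388$)
$k{\left(q \right)} = 2 q \left(\frac{13}{8} + q\right)$ ($k{\left(q \right)} = \left(q + \frac{13}{8}\right) \left(q + q\right) = \left(\frac{13}{8} + q\right) 2 q = 2 q \left(\frac{13}{8} + q\right)$)
$\left(241 + z\right) + k{\left(17 \right)} = \left(241 + 388\right) + \frac{1}{4} \cdot 17 \left(13 + 8 \cdot 17\right) = 629 + \frac{1}{4} \cdot 17 \left(13 + 136\right) = 629 + \frac{1}{4} \cdot 17 \cdot 149 = 629 + \frac{2533}{4} = \frac{5049}{4}$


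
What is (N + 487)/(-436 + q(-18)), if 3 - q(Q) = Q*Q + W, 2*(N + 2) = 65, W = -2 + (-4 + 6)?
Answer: -1035/1514 ≈ -0.68362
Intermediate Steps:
W = 0 (W = -2 + 2 = 0)
N = 61/2 (N = -2 + (½)*65 = -2 + 65/2 = 61/2 ≈ 30.500)
q(Q) = 3 - Q² (q(Q) = 3 - (Q*Q + 0) = 3 - (Q² + 0) = 3 - Q²)
(N + 487)/(-436 + q(-18)) = (61/2 + 487)/(-436 + (3 - 1*(-18)²)) = 1035/(2*(-436 + (3 - 1*324))) = 1035/(2*(-436 + (3 - 324))) = 1035/(2*(-436 - 321)) = (1035/2)/(-757) = (1035/2)*(-1/757) = -1035/1514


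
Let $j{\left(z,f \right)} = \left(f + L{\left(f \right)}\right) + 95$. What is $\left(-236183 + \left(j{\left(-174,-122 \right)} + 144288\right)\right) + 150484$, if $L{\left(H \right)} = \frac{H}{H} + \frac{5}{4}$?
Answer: $\frac{234257}{4} \approx 58564.0$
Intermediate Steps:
$L{\left(H \right)} = \frac{9}{4}$ ($L{\left(H \right)} = 1 + 5 \cdot \frac{1}{4} = 1 + \frac{5}{4} = \frac{9}{4}$)
$j{\left(z,f \right)} = \frac{389}{4} + f$ ($j{\left(z,f \right)} = \left(f + \frac{9}{4}\right) + 95 = \left(\frac{9}{4} + f\right) + 95 = \frac{389}{4} + f$)
$\left(-236183 + \left(j{\left(-174,-122 \right)} + 144288\right)\right) + 150484 = \left(-236183 + \left(\left(\frac{389}{4} - 122\right) + 144288\right)\right) + 150484 = \left(-236183 + \left(- \frac{99}{4} + 144288\right)\right) + 150484 = \left(-236183 + \frac{577053}{4}\right) + 150484 = - \frac{367679}{4} + 150484 = \frac{234257}{4}$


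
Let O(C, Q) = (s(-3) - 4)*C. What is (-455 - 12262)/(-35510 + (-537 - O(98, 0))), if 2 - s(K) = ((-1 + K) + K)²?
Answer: 12717/31049 ≈ 0.40958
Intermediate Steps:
s(K) = 2 - (-1 + 2*K)² (s(K) = 2 - ((-1 + K) + K)² = 2 - (-1 + 2*K)²)
O(C, Q) = -51*C (O(C, Q) = ((2 - (-1 + 2*(-3))²) - 4)*C = ((2 - (-1 - 6)²) - 4)*C = ((2 - 1*(-7)²) - 4)*C = ((2 - 1*49) - 4)*C = ((2 - 49) - 4)*C = (-47 - 4)*C = -51*C)
(-455 - 12262)/(-35510 + (-537 - O(98, 0))) = (-455 - 12262)/(-35510 + (-537 - (-51)*98)) = -12717/(-35510 + (-537 - 1*(-4998))) = -12717/(-35510 + (-537 + 4998)) = -12717/(-35510 + 4461) = -12717/(-31049) = -12717*(-1/31049) = 12717/31049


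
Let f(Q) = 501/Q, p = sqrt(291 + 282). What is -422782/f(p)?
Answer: -422782*sqrt(573)/501 ≈ -20200.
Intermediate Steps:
p = sqrt(573) ≈ 23.937
-422782/f(p) = -422782*sqrt(573)/501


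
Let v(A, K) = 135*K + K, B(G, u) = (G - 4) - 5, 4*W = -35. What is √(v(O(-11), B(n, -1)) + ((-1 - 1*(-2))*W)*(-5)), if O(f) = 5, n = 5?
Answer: I*√2001/2 ≈ 22.366*I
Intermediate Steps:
W = -35/4 (W = (¼)*(-35) = -35/4 ≈ -8.7500)
B(G, u) = -9 + G (B(G, u) = (-4 + G) - 5 = -9 + G)
v(A, K) = 136*K
√(v(O(-11), B(n, -1)) + ((-1 - 1*(-2))*W)*(-5)) = √(136*(-9 + 5) + ((-1 - 1*(-2))*(-35/4))*(-5)) = √(136*(-4) + ((-1 + 2)*(-35/4))*(-5)) = √(-544 + (1*(-35/4))*(-5)) = √(-544 - 35/4*(-5)) = √(-544 + 175/4) = √(-2001/4) = I*√2001/2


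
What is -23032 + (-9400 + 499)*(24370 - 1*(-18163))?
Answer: -378609265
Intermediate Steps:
-23032 + (-9400 + 499)*(24370 - 1*(-18163)) = -23032 - 8901*(24370 + 18163) = -23032 - 8901*42533 = -23032 - 378586233 = -378609265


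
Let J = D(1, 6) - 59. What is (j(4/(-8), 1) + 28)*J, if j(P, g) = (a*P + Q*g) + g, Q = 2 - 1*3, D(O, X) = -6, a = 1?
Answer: -3575/2 ≈ -1787.5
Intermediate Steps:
Q = -1 (Q = 2 - 3 = -1)
j(P, g) = P (j(P, g) = (1*P - g) + g = (P - g) + g = P)
J = -65 (J = -6 - 59 = -65)
(j(4/(-8), 1) + 28)*J = (4/(-8) + 28)*(-65) = (4*(-⅛) + 28)*(-65) = (-½ + 28)*(-65) = (55/2)*(-65) = -3575/2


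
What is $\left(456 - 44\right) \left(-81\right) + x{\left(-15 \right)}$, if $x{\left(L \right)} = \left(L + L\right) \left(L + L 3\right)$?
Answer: $-31572$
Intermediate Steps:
$x{\left(L \right)} = 8 L^{2}$ ($x{\left(L \right)} = 2 L \left(L + 3 L\right) = 2 L 4 L = 8 L^{2}$)
$\left(456 - 44\right) \left(-81\right) + x{\left(-15 \right)} = \left(456 - 44\right) \left(-81\right) + 8 \left(-15\right)^{2} = \left(456 - 44\right) \left(-81\right) + 8 \cdot 225 = 412 \left(-81\right) + 1800 = -33372 + 1800 = -31572$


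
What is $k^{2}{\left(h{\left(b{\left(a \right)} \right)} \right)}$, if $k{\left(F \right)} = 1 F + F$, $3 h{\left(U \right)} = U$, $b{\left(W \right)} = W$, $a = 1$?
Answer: $\frac{4}{9} \approx 0.44444$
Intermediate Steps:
$h{\left(U \right)} = \frac{U}{3}$
$k{\left(F \right)} = 2 F$ ($k{\left(F \right)} = F + F = 2 F$)
$k^{2}{\left(h{\left(b{\left(a \right)} \right)} \right)} = \left(2 \cdot \frac{1}{3} \cdot 1\right)^{2} = \left(2 \cdot \frac{1}{3}\right)^{2} = \left(\frac{2}{3}\right)^{2} = \frac{4}{9}$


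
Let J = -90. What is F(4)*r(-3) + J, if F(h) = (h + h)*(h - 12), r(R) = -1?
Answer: -26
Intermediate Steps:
F(h) = 2*h*(-12 + h) (F(h) = (2*h)*(-12 + h) = 2*h*(-12 + h))
F(4)*r(-3) + J = (2*4*(-12 + 4))*(-1) - 90 = (2*4*(-8))*(-1) - 90 = -64*(-1) - 90 = 64 - 90 = -26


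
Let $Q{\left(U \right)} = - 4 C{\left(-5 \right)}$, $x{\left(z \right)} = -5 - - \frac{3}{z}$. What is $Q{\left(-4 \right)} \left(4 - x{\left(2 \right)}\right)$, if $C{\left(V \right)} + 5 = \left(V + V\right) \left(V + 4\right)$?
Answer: $-150$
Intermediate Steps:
$C{\left(V \right)} = -5 + 2 V \left(4 + V\right)$ ($C{\left(V \right)} = -5 + \left(V + V\right) \left(V + 4\right) = -5 + 2 V \left(4 + V\right)$)
$x{\left(z \right)} = -5 + \frac{3}{z}$
$Q{\left(U \right)} = -20$ ($Q{\left(U \right)} = - 4 \left(-5 + 2 \left(-5\right)^{2} + 8 \left(-5\right)\right) = - 4 \left(-5 + 2 \cdot 25 - 40\right) = - 4 \left(-5 + 50 - 40\right) = \left(-4\right) 5 = -20$)
$Q{\left(-4 \right)} \left(4 - x{\left(2 \right)}\right) = - 20 \left(4 - \left(-5 + \frac{3}{2}\right)\right) = - 20 \left(4 - - \frac{7}{2}\right) = - 20 \left(4 + \frac{7}{2}\right) = \left(-20\right) \frac{15}{2} = -150$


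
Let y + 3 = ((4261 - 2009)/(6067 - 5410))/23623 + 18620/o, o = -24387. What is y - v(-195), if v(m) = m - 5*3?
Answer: 26019762790201/126164608119 ≈ 206.24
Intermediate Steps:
v(m) = -15 + m (v(m) = m - 15 = -15 + m)
y = -474804914789/126164608119 (y = -3 + (((4261 - 2009)/(6067 - 5410))/23623 + 18620/(-24387)) = -3 + ((2252/657)*(1/23623) + 18620*(-1/24387)) = -3 + ((2252*(1/657))*(1/23623) - 18620/24387) = -3 + ((2252/657)*(1/23623) - 18620/24387) = -3 + (2252/15520311 - 18620/24387) = -3 - 96311090432/126164608119 = -474804914789/126164608119 ≈ -3.7634)
y - v(-195) = -474804914789/126164608119 - (-15 - 195) = -474804914789/126164608119 - 1*(-210) = -474804914789/126164608119 + 210 = 26019762790201/126164608119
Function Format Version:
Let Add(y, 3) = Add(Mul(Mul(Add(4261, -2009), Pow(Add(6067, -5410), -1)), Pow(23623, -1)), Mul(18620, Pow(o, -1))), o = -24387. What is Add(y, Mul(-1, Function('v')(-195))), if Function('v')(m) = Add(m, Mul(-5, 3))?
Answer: Rational(26019762790201, 126164608119) ≈ 206.24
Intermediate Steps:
Function('v')(m) = Add(-15, m) (Function('v')(m) = Add(m, -15) = Add(-15, m))
y = Rational(-474804914789, 126164608119) (y = Add(-3, Add(Mul(Mul(Add(4261, -2009), Pow(Add(6067, -5410), -1)), Pow(23623, -1)), Mul(18620, Pow(-24387, -1)))) = Add(-3, Add(Mul(Mul(2252, Pow(657, -1)), Rational(1, 23623)), Mul(18620, Rational(-1, 24387)))) = Add(-3, Add(Mul(Mul(2252, Rational(1, 657)), Rational(1, 23623)), Rational(-18620, 24387))) = Add(-3, Add(Mul(Rational(2252, 657), Rational(1, 23623)), Rational(-18620, 24387))) = Add(-3, Add(Rational(2252, 15520311), Rational(-18620, 24387))) = Add(-3, Rational(-96311090432, 126164608119)) = Rational(-474804914789, 126164608119) ≈ -3.7634)
Add(y, Mul(-1, Function('v')(-195))) = Add(Rational(-474804914789, 126164608119), Mul(-1, Add(-15, -195))) = Add(Rational(-474804914789, 126164608119), Mul(-1, -210)) = Add(Rational(-474804914789, 126164608119), 210) = Rational(26019762790201, 126164608119)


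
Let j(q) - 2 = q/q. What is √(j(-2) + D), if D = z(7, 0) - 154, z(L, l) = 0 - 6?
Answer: I*√157 ≈ 12.53*I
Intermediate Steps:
z(L, l) = -6
j(q) = 3 (j(q) = 2 + q/q = 2 + 1 = 3)
D = -160 (D = -6 - 154 = -160)
√(j(-2) + D) = √(3 - 160) = √(-157) = I*√157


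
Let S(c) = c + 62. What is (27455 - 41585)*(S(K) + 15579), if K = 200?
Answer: -223833330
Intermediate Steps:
S(c) = 62 + c
(27455 - 41585)*(S(K) + 15579) = (27455 - 41585)*((62 + 200) + 15579) = -14130*(262 + 15579) = -14130*15841 = -223833330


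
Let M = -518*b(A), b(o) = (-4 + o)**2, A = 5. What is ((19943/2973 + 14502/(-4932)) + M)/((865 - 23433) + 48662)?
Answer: -139631567/7085408196 ≈ -0.019707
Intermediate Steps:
M = -518 (M = -518*(-4 + 5)**2 = -518*1**2 = -518*1 = -518)
((19943/2973 + 14502/(-4932)) + M)/((865 - 23433) + 48662) = ((19943/2973 + 14502/(-4932)) - 518)/((865 - 23433) + 48662) = ((19943*(1/2973) + 14502*(-1/4932)) - 518)/(-22568 + 48662) = ((19943/2973 - 2417/822) - 518)/26094 = (1023045/271534 - 518)*(1/26094) = -139631567/271534*1/26094 = -139631567/7085408196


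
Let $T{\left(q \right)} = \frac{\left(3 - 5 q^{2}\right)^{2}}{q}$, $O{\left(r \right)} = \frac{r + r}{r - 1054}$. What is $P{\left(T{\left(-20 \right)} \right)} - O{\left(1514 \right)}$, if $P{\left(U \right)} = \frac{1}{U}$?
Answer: $- \frac{3018925113}{458621035} \approx -6.5826$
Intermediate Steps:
$O{\left(r \right)} = \frac{2 r}{-1054 + r}$
$T{\left(q \right)} = \frac{\left(3 - 5 q^{2}\right)^{2}}{q}$
$P{\left(T{\left(-20 \right)} \right)} - O{\left(1514 \right)} = \frac{1}{\frac{1}{-20} \left(-3 + 5 \left(-20\right)^{2}\right)^{2}} - 2 \cdot 1514 \frac{1}{-1054 + 1514} = \frac{1}{\left(- \frac{1}{20}\right) \left(-3 + 5 \cdot 400\right)^{2}} - 2 \cdot 1514 \cdot \frac{1}{460} = \frac{1}{\left(- \frac{1}{20}\right) \left(-3 + 2000\right)^{2}} - 2 \cdot 1514 \cdot \frac{1}{460} = \frac{1}{\left(- \frac{1}{20}\right) 1997^{2}} - \frac{757}{115} = \frac{1}{\left(- \frac{1}{20}\right) 3988009} - \frac{757}{115} = \frac{1}{- \frac{3988009}{20}} - \frac{757}{115} = - \frac{20}{3988009} - \frac{757}{115} = - \frac{3018925113}{458621035}$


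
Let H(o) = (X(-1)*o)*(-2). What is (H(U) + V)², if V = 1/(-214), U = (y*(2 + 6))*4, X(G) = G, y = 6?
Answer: 6752730625/45796 ≈ 1.4745e+5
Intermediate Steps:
U = 192 (U = (6*(2 + 6))*4 = (6*8)*4 = 48*4 = 192)
H(o) = 2*o (H(o) = -o*(-2) = 2*o)
V = -1/214 ≈ -0.0046729
(H(U) + V)² = (2*192 - 1/214)² = (384 - 1/214)² = (82175/214)² = 6752730625/45796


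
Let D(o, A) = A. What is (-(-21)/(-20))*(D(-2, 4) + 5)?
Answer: -189/20 ≈ -9.4500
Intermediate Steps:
(-(-21)/(-20))*(D(-2, 4) + 5) = (-(-21)/(-20))*(4 + 5) = -(-21)*(-1)/20*9 = -1*21/20*9 = -21/20*9 = -189/20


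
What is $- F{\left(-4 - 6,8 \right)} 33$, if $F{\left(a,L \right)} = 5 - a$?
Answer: $-495$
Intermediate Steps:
$- F{\left(-4 - 6,8 \right)} 33 = - \left(5 - \left(-4 - 6\right)\right) 33 = - \left(5 - -10\right) 33 = - \left(5 + 10\right) 33 = - 15 \cdot 33 = \left(-1\right) 495 = -495$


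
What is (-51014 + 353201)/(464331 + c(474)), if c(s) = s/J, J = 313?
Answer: 31528177/48445359 ≈ 0.65080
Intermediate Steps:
c(s) = s/313
(-51014 + 353201)/(464331 + c(474)) = (-51014 + 353201)/(464331 + (1/313)*474) = 302187/(464331 + 474/313) = 302187/(145336077/313) = 302187*(313/145336077) = 31528177/48445359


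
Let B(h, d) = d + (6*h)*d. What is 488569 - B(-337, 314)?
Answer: 1123163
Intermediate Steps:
B(h, d) = d + 6*d*h
488569 - B(-337, 314) = 488569 - 314*(1 + 6*(-337)) = 488569 - 314*(1 - 2022) = 488569 - 314*(-2021) = 488569 - 1*(-634594) = 488569 + 634594 = 1123163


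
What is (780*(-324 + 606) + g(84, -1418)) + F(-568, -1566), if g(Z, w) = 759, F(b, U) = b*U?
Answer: 1110207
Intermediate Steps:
F(b, U) = U*b
(780*(-324 + 606) + g(84, -1418)) + F(-568, -1566) = (780*(-324 + 606) + 759) - 1566*(-568) = (780*282 + 759) + 889488 = (219960 + 759) + 889488 = 220719 + 889488 = 1110207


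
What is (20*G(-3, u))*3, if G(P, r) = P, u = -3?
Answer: -180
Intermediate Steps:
(20*G(-3, u))*3 = (20*(-3))*3 = -60*3 = -180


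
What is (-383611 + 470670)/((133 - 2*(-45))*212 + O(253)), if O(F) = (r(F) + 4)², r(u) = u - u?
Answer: 12437/6756 ≈ 1.8409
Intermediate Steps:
r(u) = 0
O(F) = 16 (O(F) = (0 + 4)² = 4² = 16)
(-383611 + 470670)/((133 - 2*(-45))*212 + O(253)) = (-383611 + 470670)/((133 - 2*(-45))*212 + 16) = 87059/((133 + 90)*212 + 16) = 87059/(223*212 + 16) = 87059/(47276 + 16) = 87059/47292 = 87059*(1/47292) = 12437/6756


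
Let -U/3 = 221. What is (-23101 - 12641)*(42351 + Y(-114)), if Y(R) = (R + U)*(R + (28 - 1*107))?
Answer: -6873615504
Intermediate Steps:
U = -663 (U = -3*221 = -663)
Y(R) = (-663 + R)*(-79 + R) (Y(R) = (R - 663)*(R + (28 - 1*107)) = (-663 + R)*(R + (28 - 107)) = (-663 + R)*(R - 79) = (-663 + R)*(-79 + R))
(-23101 - 12641)*(42351 + Y(-114)) = (-23101 - 12641)*(42351 + (52377 + (-114)² - 742*(-114))) = -35742*(42351 + (52377 + 12996 + 84588)) = -35742*(42351 + 149961) = -35742*192312 = -6873615504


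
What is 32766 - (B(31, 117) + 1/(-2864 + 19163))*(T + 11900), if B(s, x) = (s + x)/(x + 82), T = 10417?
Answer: 17479294933/1081167 ≈ 16167.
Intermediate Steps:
B(s, x) = (s + x)/(82 + x)
32766 - (B(31, 117) + 1/(-2864 + 19163))*(T + 11900) = 32766 - ((31 + 117)/(82 + 117) + 1/(-2864 + 19163))*(10417 + 11900) = 32766 - (148/199 + 1/16299)*22317 = 32766 - 2412451*22317/3243501 = 32766 - 1*17946222989/1081167 = 32766 - 17946222989/1081167 = 17479294933/1081167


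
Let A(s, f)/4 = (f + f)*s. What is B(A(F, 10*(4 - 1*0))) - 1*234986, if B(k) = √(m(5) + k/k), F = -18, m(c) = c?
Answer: -234986 + √6 ≈ -2.3498e+5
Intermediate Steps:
A(s, f) = 8*f*s (A(s, f) = 4*((f + f)*s) = 4*((2*f)*s) = 4*(2*f*s) = 8*f*s)
B(k) = √6 (B(k) = √(5 + k/k) = √(5 + 1) = √6)
B(A(F, 10*(4 - 1*0))) - 1*234986 = √6 - 1*234986 = √6 - 234986 = -234986 + √6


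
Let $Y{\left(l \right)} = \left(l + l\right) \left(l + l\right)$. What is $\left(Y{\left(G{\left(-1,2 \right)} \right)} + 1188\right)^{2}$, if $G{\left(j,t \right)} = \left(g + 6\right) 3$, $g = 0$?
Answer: $6170256$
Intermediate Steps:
$G{\left(j,t \right)} = 18$ ($G{\left(j,t \right)} = \left(0 + 6\right) 3 = 6 \cdot 3 = 18$)
$Y{\left(l \right)} = 4 l^{2}$ ($Y{\left(l \right)} = 2 l 2 l = 4 l^{2}$)
$\left(Y{\left(G{\left(-1,2 \right)} \right)} + 1188\right)^{2} = \left(4 \cdot 18^{2} + 1188\right)^{2} = \left(4 \cdot 324 + 1188\right)^{2} = \left(1296 + 1188\right)^{2} = 2484^{2} = 6170256$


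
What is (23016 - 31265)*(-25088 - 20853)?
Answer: 378967309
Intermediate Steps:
(23016 - 31265)*(-25088 - 20853) = -8249*(-45941) = 378967309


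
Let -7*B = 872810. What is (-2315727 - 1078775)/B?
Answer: 11880757/436405 ≈ 27.224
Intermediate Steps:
B = -872810/7 (B = -1/7*872810 = -872810/7 ≈ -1.2469e+5)
(-2315727 - 1078775)/B = (-2315727 - 1078775)/(-872810/7) = -3394502*(-7/872810) = 11880757/436405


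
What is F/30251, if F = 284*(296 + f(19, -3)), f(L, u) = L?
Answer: 89460/30251 ≈ 2.9573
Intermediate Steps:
F = 89460 (F = 284*(296 + 19) = 284*315 = 89460)
F/30251 = 89460/30251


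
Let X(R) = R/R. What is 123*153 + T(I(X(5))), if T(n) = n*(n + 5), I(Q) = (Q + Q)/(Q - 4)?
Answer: 169345/9 ≈ 18816.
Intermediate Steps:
X(R) = 1
I(Q) = 2*Q/(-4 + Q) (I(Q) = (2*Q)/(-4 + Q) = 2*Q/(-4 + Q))
T(n) = n*(5 + n)
123*153 + T(I(X(5))) = 123*153 + (2*1/(-4 + 1))*(5 + 2*1/(-4 + 1)) = 18819 + (2*1/(-3))*(5 + 2*1/(-3)) = 18819 + (2*1*(-⅓))*(5 + 2*1*(-⅓)) = 18819 - 2*(5 - ⅔)/3 = 18819 - ⅔*13/3 = 18819 - 26/9 = 169345/9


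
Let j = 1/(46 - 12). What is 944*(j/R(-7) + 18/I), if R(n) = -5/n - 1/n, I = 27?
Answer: 33748/51 ≈ 661.73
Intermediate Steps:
j = 1/34 ≈ 0.029412
R(n) = -6/n
944*(j/R(-7) + 18/I) = 944*(1/(34*((-6/(-7)))) + 18/27) = 944*(1/(34*((-6*(-⅐)))) + 18*(1/27)) = 944*(1/(34*(6/7)) + ⅔) = 944*((1/34)*(7/6) + ⅔) = 944*(7/204 + ⅔) = 944*(143/204) = 33748/51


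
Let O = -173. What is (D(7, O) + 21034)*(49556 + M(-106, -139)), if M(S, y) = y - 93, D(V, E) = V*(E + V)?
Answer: 980166528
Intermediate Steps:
M(S, y) = -93 + y
(D(7, O) + 21034)*(49556 + M(-106, -139)) = (7*(-173 + 7) + 21034)*(49556 + (-93 - 139)) = (7*(-166) + 21034)*(49556 - 232) = (-1162 + 21034)*49324 = 19872*49324 = 980166528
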